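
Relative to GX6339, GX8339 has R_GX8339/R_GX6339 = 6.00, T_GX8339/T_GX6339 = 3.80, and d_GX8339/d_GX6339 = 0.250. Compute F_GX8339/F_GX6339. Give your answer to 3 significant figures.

1.20×10^5

L_GX8339/L_GX6339 = (R_GX8339/R_GX6339)²(T_GX8339/T_GX6339)⁴ = (6.00)² × (3.80)⁴ = 7506.
F_GX8339/F_GX6339 = (L_GX8339/L_GX6339)/(d_GX8339/d_GX6339)² = 7506 / (0.250)² = 1.201×10^5.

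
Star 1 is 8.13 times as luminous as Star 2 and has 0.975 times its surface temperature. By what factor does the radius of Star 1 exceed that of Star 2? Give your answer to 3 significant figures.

3.00

L ∝ R²T⁴ gives R ∝ √L / T², so
R_1/R_2 = √(8.13) / (0.975)² = 2.851 / 0.9506 = 2.999.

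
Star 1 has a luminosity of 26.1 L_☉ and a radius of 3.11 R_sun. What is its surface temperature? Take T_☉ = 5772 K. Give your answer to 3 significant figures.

7.40×10^3 K

T/T_☉ = (L/L_☉)^(1/4) / (R/R_☉)^(1/2)
T = 5772 × (26.1)^(1/4) / √(3.11) = 5772 × 2.260 / 1.764 = 7398 K.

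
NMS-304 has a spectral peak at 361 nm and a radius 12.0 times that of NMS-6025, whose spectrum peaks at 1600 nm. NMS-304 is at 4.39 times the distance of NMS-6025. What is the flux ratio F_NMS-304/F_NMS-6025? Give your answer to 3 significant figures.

2.88×10^3

Wien's law: T_NMS-304/T_NMS-6025 = λ_NMS-6025/λ_NMS-304 = 1600/361 = 4.432.
L_NMS-304/L_NMS-6025 = (R_NMS-304/R_NMS-6025)²(T_NMS-304/T_NMS-6025)⁴ = (12.0)²(4.432)⁴ = 5.557×10^4.
F_NMS-304/F_NMS-6025 = (L_NMS-304/L_NMS-6025)/(d_NMS-304/d_NMS-6025)² = 5.557×10^4/(4.39)² = 2883.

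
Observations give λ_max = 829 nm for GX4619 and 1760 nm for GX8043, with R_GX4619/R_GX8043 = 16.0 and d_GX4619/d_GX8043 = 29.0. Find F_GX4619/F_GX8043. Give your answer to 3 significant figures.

Wien's law: T_GX4619/T_GX8043 = λ_GX8043/λ_GX4619 = 1760/829 = 2.123.
L_GX4619/L_GX8043 = (R_GX4619/R_GX8043)²(T_GX4619/T_GX8043)⁴ = (16.0)²(2.123)⁴ = 5201.
F_GX4619/F_GX8043 = (L_GX4619/L_GX8043)/(d_GX4619/d_GX8043)² = 5201/(29.0)² = 6.184.

6.18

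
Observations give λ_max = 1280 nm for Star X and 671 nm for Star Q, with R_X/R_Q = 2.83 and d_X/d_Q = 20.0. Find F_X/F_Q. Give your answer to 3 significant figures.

Wien's law: T_X/T_Q = λ_Q/λ_X = 671/1280 = 0.5242.
L_X/L_Q = (R_X/R_Q)²(T_X/T_Q)⁴ = (2.83)²(0.5242)⁴ = 0.6048.
F_X/F_Q = (L_X/L_Q)/(d_X/d_Q)² = 0.6048/(20.0)² = 0.001512.

0.00151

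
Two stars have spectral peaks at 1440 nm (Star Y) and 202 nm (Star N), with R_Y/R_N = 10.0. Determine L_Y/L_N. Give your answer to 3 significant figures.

Wien's law gives T ∝ 1/λ_max, so T_Y/T_N = λ_N/λ_Y = 202/1440 = 0.1403.
Then L ∝ R²T⁴ gives L_Y/L_N = (10.0)² × (0.1403)⁴ = 100.0 × 3.872×10^-4 = 0.03872.

0.0387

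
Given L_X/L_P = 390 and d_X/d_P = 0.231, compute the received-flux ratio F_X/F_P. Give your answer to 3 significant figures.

F = L/(4πd²), so F_X/F_P = (L_X/L_P) / (d_X/d_P)²
= 390 / (0.231)² = 390 / 0.05336 = 7309.

7.31×10^3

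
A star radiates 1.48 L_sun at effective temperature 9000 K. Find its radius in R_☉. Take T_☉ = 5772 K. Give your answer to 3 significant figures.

0.500 R_☉

R/R_☉ = √(L/L_☉) / (T/T_☉)² = √(1.48) / (1.559)²
       = 1.217 / 2.431 = 0.5004.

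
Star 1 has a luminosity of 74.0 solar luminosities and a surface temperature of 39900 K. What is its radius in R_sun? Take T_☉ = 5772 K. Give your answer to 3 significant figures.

R/R_☉ = √(L/L_☉) / (T/T_☉)² = √(74.0) / (6.913)²
       = 8.602 / 47.79 = 0.1800.

0.180 R_sun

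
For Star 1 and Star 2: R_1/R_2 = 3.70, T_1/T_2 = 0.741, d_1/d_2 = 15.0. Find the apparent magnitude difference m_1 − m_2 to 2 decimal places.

4.34

L_1/L_2 = (3.70)²(0.741)⁴ = 4.127.
F_1/F_2 = (L_1/L_2)/(d_1/d_2)² = 4.127/225.0 = 0.01834.
m_1 − m_2 = −2.5 log₁₀(0.01834) = 4.34.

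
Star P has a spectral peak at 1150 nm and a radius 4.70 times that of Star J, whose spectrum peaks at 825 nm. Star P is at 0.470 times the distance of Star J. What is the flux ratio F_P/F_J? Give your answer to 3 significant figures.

Wien's law: T_P/T_J = λ_J/λ_P = 825/1150 = 0.7174.
L_P/L_J = (R_P/R_J)²(T_P/T_J)⁴ = (4.70)²(0.7174)⁴ = 5.851.
F_P/F_J = (L_P/L_J)/(d_P/d_J)² = 5.851/(0.470)² = 26.49.

26.5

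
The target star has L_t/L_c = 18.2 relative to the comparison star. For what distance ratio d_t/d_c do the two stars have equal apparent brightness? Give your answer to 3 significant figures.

4.27

Equal flux requires L_t/d_t² = L_c/d_c², so d_t/d_c = √(L_t/L_c)
= √(18.2) = 4.266.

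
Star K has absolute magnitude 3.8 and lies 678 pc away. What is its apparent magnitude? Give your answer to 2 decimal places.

12.96

m = M + 5 log₁₀(d/10 pc) = 3.8 + 5 log₁₀(678/10)
  = 3.8 + 5 × 1.831 = 3.8 + 9.16 = 12.96.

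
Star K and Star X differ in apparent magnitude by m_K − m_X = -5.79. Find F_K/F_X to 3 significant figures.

207

F_K/F_X = 10^(−(m_K − m_X)/2.5) = 10^(5.79/2.5) = 10^2.316 = 207.0.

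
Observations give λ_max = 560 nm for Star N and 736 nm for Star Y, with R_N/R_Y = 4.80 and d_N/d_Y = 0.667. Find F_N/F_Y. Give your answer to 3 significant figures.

Wien's law: T_N/T_Y = λ_Y/λ_N = 736/560 = 1.314.
L_N/L_Y = (R_N/R_Y)²(T_N/T_Y)⁴ = (4.80)²(1.314)⁴ = 68.75.
F_N/F_Y = (L_N/L_Y)/(d_N/d_Y)² = 68.75/(0.667)² = 154.5.

155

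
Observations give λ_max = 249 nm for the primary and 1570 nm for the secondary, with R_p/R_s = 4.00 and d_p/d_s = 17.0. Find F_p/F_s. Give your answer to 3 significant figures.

Wien's law: T_p/T_s = λ_s/λ_p = 1570/249 = 6.305.
L_p/L_s = (R_p/R_s)²(T_p/T_s)⁴ = (4.00)²(6.305)⁴ = 2.529×10^4.
F_p/F_s = (L_p/L_s)/(d_p/d_s)² = 2.529×10^4/(17.0)² = 87.50.

87.5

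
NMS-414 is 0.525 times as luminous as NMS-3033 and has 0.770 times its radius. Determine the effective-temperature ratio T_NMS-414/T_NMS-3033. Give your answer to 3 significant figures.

0.970

L ∝ R²T⁴ gives T ∝ (L/R²)^(1/4), so
T_NMS-414/T_NMS-3033 = (0.525 / 0.770²)^(1/4) = (0.8855)^(1/4) = 0.9701.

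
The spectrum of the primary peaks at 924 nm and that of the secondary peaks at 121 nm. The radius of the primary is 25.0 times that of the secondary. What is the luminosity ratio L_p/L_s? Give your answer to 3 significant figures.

0.184

Wien's law gives T ∝ 1/λ_max, so T_p/T_s = λ_s/λ_p = 121/924 = 0.1310.
Then L ∝ R²T⁴ gives L_p/L_s = (25.0)² × (0.1310)⁴ = 625.0 × 2.941×10^-4 = 0.1838.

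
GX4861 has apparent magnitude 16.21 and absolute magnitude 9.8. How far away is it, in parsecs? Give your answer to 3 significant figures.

191 pc

m − M = 5 log₁₀(d/10 pc)
16.21 − (9.8) = 6.41 = 5 log₁₀(d/10)
d = 10 × 10^(6.41/5) = 10 × 10^1.282 = 191.4 pc.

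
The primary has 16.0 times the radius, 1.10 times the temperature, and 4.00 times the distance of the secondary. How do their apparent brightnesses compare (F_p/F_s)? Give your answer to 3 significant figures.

23.4

L_p/L_s = (R_p/R_s)²(T_p/T_s)⁴ = (16.0)² × (1.10)⁴ = 374.8.
F_p/F_s = (L_p/L_s)/(d_p/d_s)² = 374.8 / (4.00)² = 23.43.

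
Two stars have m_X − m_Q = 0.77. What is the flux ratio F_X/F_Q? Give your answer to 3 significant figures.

F_X/F_Q = 10^(−(m_X − m_Q)/2.5) = 10^(-0.77/2.5) = 10^-0.308 = 0.4920.

0.492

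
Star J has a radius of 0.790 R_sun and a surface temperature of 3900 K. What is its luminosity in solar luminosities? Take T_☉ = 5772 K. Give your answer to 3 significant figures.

L/L_☉ = (R/R_☉)² (T/T_☉)⁴ = (0.790)² × (3900/5772)⁴
       = 0.6241 × (0.6757)⁴ = 0.6241 × 0.2084 = 0.1301.

0.130 solar luminosities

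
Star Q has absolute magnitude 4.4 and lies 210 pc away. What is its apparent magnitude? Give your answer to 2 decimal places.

m = M + 5 log₁₀(d/10 pc) = 4.4 + 5 log₁₀(210/10)
  = 4.4 + 5 × 1.322 = 4.4 + 6.61 = 11.01.

11.01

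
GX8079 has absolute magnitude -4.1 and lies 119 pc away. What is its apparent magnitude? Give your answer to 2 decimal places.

m = M + 5 log₁₀(d/10 pc) = -4.1 + 5 log₁₀(119/10)
  = -4.1 + 5 × 1.076 = -4.1 + 5.38 = 1.28.

1.28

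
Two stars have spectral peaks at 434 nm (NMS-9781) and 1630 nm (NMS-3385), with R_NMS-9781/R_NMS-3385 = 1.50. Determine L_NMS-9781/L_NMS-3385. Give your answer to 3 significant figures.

448

Wien's law gives T ∝ 1/λ_max, so T_NMS-9781/T_NMS-3385 = λ_NMS-3385/λ_NMS-9781 = 1630/434 = 3.756.
Then L ∝ R²T⁴ gives L_NMS-9781/L_NMS-3385 = (1.50)² × (3.756)⁴ = 2.250 × 199.0 = 447.7.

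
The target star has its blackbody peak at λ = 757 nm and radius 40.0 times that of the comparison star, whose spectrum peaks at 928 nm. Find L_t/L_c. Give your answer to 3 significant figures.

3.61×10^3

Wien's law gives T ∝ 1/λ_max, so T_t/T_c = λ_c/λ_t = 928/757 = 1.226.
Then L ∝ R²T⁴ gives L_t/L_c = (40.0)² × (1.226)⁴ = 1600 × 2.258 = 3614.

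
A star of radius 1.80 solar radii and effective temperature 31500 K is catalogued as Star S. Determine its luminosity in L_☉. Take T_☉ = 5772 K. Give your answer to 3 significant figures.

2.87×10^3 L_☉

L/L_☉ = (R/R_☉)² (T/T_☉)⁴ = (1.80)² × (31500/5772)⁴
       = 3.240 × (5.457)⁴ = 3.240 × 887.0 = 2874.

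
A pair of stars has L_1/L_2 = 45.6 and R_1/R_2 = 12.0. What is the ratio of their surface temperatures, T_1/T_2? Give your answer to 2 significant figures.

0.75

L ∝ R²T⁴ gives T ∝ (L/R²)^(1/4), so
T_1/T_2 = (45.6 / 12.0²)^(1/4) = (0.3167)^(1/4) = 0.7502.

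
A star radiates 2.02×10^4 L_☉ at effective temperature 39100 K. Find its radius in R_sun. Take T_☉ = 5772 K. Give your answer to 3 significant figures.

3.10 R_sun

R/R_☉ = √(L/L_☉) / (T/T_☉)² = √(2.02×10^4) / (6.774)²
       = 142.1 / 45.89 = 3.097.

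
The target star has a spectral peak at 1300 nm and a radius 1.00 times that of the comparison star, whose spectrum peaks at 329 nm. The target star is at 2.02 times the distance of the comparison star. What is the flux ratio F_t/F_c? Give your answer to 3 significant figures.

0.00101

Wien's law: T_t/T_c = λ_c/λ_t = 329/1300 = 0.2531.
L_t/L_c = (R_t/R_c)²(T_t/T_c)⁴ = (1.00)²(0.2531)⁴ = 0.004102.
F_t/F_c = (L_t/L_c)/(d_t/d_c)² = 0.004102/(2.02)² = 0.001005.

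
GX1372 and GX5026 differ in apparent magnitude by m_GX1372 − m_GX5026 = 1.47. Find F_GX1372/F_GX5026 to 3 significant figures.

F_GX1372/F_GX5026 = 10^(−(m_GX1372 − m_GX5026)/2.5) = 10^(-1.47/2.5) = 10^-0.588 = 0.2582.

0.258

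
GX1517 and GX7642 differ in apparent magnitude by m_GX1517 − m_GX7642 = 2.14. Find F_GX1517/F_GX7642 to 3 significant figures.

F_GX1517/F_GX7642 = 10^(−(m_GX1517 − m_GX7642)/2.5) = 10^(-2.14/2.5) = 10^-0.856 = 0.1393.

0.139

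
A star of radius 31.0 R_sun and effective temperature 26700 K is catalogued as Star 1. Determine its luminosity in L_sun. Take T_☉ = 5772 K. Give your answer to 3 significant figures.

4.40×10^5 L_sun

L/L_☉ = (R/R_☉)² (T/T_☉)⁴ = (31.0)² × (26700/5772)⁴
       = 961.0 × (4.626)⁴ = 961.0 × 457.9 = 4.400×10^5.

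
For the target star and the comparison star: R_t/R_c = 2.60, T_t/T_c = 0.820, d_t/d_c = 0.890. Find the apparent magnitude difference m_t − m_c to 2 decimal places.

-1.47

L_t/L_c = (2.60)²(0.820)⁴ = 3.056.
F_t/F_c = (L_t/L_c)/(d_t/d_c)² = 3.056/0.7921 = 3.859.
m_t − m_c = −2.5 log₁₀(3.859) = -1.47.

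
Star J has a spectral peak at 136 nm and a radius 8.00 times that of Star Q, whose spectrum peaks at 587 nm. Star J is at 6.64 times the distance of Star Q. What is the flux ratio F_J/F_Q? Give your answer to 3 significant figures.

504

Wien's law: T_J/T_Q = λ_Q/λ_J = 587/136 = 4.316.
L_J/L_Q = (R_J/R_Q)²(T_J/T_Q)⁴ = (8.00)²(4.316)⁴ = 2.221×10^4.
F_J/F_Q = (L_J/L_Q)/(d_J/d_Q)² = 2.221×10^4/(6.64)² = 503.8.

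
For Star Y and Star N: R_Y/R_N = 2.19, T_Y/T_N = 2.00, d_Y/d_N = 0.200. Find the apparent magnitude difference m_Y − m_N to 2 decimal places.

L_Y/L_N = (2.19)²(2.00)⁴ = 76.74.
F_Y/F_N = (L_Y/L_N)/(d_Y/d_N)² = 76.74/0.04000 = 1918.
m_Y − m_N = −2.5 log₁₀(1918) = -8.21.

-8.21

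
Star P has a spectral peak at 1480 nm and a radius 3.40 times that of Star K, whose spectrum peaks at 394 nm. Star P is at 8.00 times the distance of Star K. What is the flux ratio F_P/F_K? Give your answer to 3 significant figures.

Wien's law: T_P/T_K = λ_K/λ_P = 394/1480 = 0.2662.
L_P/L_K = (R_P/R_K)²(T_P/T_K)⁴ = (3.40)²(0.2662)⁴ = 0.05806.
F_P/F_K = (L_P/L_K)/(d_P/d_K)² = 0.05806/(8.00)² = 9.072×10^-4.

9.07×10^-4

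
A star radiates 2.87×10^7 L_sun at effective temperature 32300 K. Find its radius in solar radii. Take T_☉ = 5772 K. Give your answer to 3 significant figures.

R/R_☉ = √(L/L_☉) / (T/T_☉)² = √(2.87×10^7) / (5.596)²
       = 5357 / 31.31 = 171.1.

171 solar radii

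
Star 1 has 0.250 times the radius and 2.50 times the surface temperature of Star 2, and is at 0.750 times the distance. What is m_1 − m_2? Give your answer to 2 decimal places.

-1.59

L_1/L_2 = (0.250)²(2.50)⁴ = 2.441.
F_1/F_2 = (L_1/L_2)/(d_1/d_2)² = 2.441/0.5625 = 4.340.
m_1 − m_2 = −2.5 log₁₀(4.340) = -1.59.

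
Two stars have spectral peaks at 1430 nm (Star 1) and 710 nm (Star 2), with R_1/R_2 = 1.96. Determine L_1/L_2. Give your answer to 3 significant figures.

Wien's law gives T ∝ 1/λ_max, so T_1/T_2 = λ_2/λ_1 = 710/1430 = 0.4965.
Then L ∝ R²T⁴ gives L_1/L_2 = (1.96)² × (0.4965)⁴ = 3.842 × 0.06077 = 0.2335.

0.233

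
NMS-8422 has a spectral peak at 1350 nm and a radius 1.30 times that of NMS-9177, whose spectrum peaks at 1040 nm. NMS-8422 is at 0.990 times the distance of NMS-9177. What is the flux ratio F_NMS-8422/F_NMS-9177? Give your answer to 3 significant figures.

Wien's law: T_NMS-8422/T_NMS-9177 = λ_NMS-9177/λ_NMS-8422 = 1040/1350 = 0.7704.
L_NMS-8422/L_NMS-9177 = (R_NMS-8422/R_NMS-9177)²(T_NMS-8422/T_NMS-9177)⁴ = (1.30)²(0.7704)⁴ = 0.5952.
F_NMS-8422/F_NMS-9177 = (L_NMS-8422/L_NMS-9177)/(d_NMS-8422/d_NMS-9177)² = 0.5952/(0.990)² = 0.6073.

0.607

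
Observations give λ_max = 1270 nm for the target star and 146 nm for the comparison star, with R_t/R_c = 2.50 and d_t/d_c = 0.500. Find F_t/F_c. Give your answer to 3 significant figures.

Wien's law: T_t/T_c = λ_c/λ_t = 146/1270 = 0.1150.
L_t/L_c = (R_t/R_c)²(T_t/T_c)⁴ = (2.50)²(0.1150)⁴ = 0.001092.
F_t/F_c = (L_t/L_c)/(d_t/d_c)² = 0.001092/(0.500)² = 0.004367.

0.00437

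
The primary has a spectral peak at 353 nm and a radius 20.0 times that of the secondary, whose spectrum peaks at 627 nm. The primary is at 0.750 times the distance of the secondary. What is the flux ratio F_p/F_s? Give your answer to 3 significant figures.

Wien's law: T_p/T_s = λ_s/λ_p = 627/353 = 1.776.
L_p/L_s = (R_p/R_s)²(T_p/T_s)⁴ = (20.0)²(1.776)⁴ = 3981.
F_p/F_s = (L_p/L_s)/(d_p/d_s)² = 3981/(0.750)² = 7078.

7.08×10^3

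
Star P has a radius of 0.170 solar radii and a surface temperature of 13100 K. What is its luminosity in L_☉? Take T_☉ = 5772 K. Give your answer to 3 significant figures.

L/L_☉ = (R/R_☉)² (T/T_☉)⁴ = (0.170)² × (13100/5772)⁴
       = 0.02890 × (2.270)⁴ = 0.02890 × 26.53 = 0.7668.

0.767 L_☉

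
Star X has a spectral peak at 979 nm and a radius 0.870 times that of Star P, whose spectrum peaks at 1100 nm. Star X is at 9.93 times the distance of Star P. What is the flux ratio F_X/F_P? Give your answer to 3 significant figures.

Wien's law: T_X/T_P = λ_P/λ_X = 1100/979 = 1.124.
L_X/L_P = (R_X/R_P)²(T_X/T_P)⁴ = (0.870)²(1.124)⁴ = 1.206.
F_X/F_P = (L_X/L_P)/(d_X/d_P)² = 1.206/(9.93)² = 0.01223.

0.0122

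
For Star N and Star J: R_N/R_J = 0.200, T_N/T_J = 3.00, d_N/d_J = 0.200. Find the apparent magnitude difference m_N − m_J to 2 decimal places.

-4.77

L_N/L_J = (0.200)²(3.00)⁴ = 3.240.
F_N/F_J = (L_N/L_J)/(d_N/d_J)² = 3.240/0.04000 = 81.00.
m_N − m_J = −2.5 log₁₀(81.00) = -4.77.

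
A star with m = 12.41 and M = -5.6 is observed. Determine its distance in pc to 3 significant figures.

4.00×10^4 pc

m − M = 5 log₁₀(d/10 pc)
12.41 − (-5.6) = 18.01 = 5 log₁₀(d/10)
d = 10 × 10^(18.01/5) = 10 × 10^3.602 = 3.999×10^4 pc.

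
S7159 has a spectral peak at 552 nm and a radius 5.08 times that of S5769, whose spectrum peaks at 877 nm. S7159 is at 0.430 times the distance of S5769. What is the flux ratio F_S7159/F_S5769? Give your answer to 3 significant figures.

Wien's law: T_S7159/T_S5769 = λ_S5769/λ_S7159 = 877/552 = 1.589.
L_S7159/L_S5769 = (R_S7159/R_S5769)²(T_S7159/T_S5769)⁴ = (5.08)²(1.589)⁴ = 164.4.
F_S7159/F_S5769 = (L_S7159/L_S5769)/(d_S7159/d_S5769)² = 164.4/(0.430)² = 889.3.

889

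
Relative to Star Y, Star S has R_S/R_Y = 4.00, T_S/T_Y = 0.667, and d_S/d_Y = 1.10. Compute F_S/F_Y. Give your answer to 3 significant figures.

2.62

L_S/L_Y = (R_S/R_Y)²(T_S/T_Y)⁴ = (4.00)² × (0.667)⁴ = 3.167.
F_S/F_Y = (L_S/L_Y)/(d_S/d_Y)² = 3.167 / (1.10)² = 2.617.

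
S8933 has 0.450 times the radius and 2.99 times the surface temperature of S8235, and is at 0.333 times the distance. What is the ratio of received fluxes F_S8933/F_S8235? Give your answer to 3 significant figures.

L_S8933/L_S8235 = (R_S8933/R_S8235)²(T_S8933/T_S8235)⁴ = (0.450)² × (2.99)⁴ = 16.18.
F_S8933/F_S8235 = (L_S8933/L_S8235)/(d_S8933/d_S8235)² = 16.18 / (0.333)² = 146.0.

146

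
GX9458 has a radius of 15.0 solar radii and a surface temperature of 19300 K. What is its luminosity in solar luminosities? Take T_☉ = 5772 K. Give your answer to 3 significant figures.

L/L_☉ = (R/R_☉)² (T/T_☉)⁴ = (15.0)² × (19300/5772)⁴
       = 225.0 × (3.344)⁴ = 225.0 × 125.0 = 2.813×10^4.

2.81×10^4 solar luminosities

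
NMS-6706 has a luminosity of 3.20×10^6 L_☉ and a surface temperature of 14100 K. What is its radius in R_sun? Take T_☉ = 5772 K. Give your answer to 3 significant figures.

R/R_☉ = √(L/L_☉) / (T/T_☉)² = √(3.20×10^6) / (2.443)²
       = 1789 / 5.967 = 299.8.

300 R_sun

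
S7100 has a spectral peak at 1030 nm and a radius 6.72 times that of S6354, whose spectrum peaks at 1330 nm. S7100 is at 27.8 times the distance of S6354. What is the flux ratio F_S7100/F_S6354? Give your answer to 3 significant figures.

Wien's law: T_S7100/T_S6354 = λ_S6354/λ_S7100 = 1330/1030 = 1.291.
L_S7100/L_S6354 = (R_S7100/R_S6354)²(T_S7100/T_S6354)⁴ = (6.72)²(1.291)⁴ = 125.5.
F_S7100/F_S6354 = (L_S7100/L_S6354)/(d_S7100/d_S6354)² = 125.5/(27.8)² = 0.1624.

0.162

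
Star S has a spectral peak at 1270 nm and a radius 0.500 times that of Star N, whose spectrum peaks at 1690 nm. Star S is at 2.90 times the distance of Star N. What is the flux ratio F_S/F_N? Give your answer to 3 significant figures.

Wien's law: T_S/T_N = λ_N/λ_S = 1690/1270 = 1.331.
L_S/L_N = (R_S/R_N)²(T_S/T_N)⁴ = (0.500)²(1.331)⁴ = 0.7839.
F_S/F_N = (L_S/L_N)/(d_S/d_N)² = 0.7839/(2.90)² = 0.09321.

0.0932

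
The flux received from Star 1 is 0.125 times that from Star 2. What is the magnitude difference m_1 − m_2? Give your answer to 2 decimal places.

2.26

m_1 − m_2 = −2.5 log₁₀(F_1/F_2) = −2.5 log₁₀(0.125) = −2.5 × (-0.903) = 2.258.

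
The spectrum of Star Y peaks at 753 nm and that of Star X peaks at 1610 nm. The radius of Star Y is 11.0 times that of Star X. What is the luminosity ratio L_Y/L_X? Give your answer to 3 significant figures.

2.53×10^3

Wien's law gives T ∝ 1/λ_max, so T_Y/T_X = λ_X/λ_Y = 1610/753 = 2.138.
Then L ∝ R²T⁴ gives L_Y/L_X = (11.0)² × (2.138)⁴ = 121.0 × 20.90 = 2529.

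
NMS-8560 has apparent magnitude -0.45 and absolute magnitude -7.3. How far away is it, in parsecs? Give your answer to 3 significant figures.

234 pc

m − M = 5 log₁₀(d/10 pc)
-0.45 − (-7.3) = 6.85 = 5 log₁₀(d/10)
d = 10 × 10^(6.85/5) = 10 × 10^1.370 = 234.4 pc.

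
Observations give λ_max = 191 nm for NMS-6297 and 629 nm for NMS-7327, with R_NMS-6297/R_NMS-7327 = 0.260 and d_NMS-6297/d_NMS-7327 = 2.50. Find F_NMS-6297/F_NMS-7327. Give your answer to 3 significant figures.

Wien's law: T_NMS-6297/T_NMS-7327 = λ_NMS-7327/λ_NMS-6297 = 629/191 = 3.293.
L_NMS-6297/L_NMS-7327 = (R_NMS-6297/R_NMS-7327)²(T_NMS-6297/T_NMS-7327)⁴ = (0.260)²(3.293)⁴ = 7.951.
F_NMS-6297/F_NMS-7327 = (L_NMS-6297/L_NMS-7327)/(d_NMS-6297/d_NMS-7327)² = 7.951/(2.50)² = 1.272.

1.27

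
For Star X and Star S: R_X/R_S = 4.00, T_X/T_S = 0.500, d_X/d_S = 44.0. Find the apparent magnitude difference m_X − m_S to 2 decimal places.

8.22

L_X/L_S = (4.00)²(0.500)⁴ = 1.000.
F_X/F_S = (L_X/L_S)/(d_X/d_S)² = 1.000/1936 = 5.165×10^-4.
m_X − m_S = −2.5 log₁₀(5.165×10^-4) = 8.22.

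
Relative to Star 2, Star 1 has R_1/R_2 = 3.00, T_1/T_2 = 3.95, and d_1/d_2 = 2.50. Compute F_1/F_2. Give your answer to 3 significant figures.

351

L_1/L_2 = (R_1/R_2)²(T_1/T_2)⁴ = (3.00)² × (3.95)⁴ = 2191.
F_1/F_2 = (L_1/L_2)/(d_1/d_2)² = 2191 / (2.50)² = 350.6.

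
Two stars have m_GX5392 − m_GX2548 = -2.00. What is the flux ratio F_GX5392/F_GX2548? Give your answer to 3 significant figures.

6.31

F_GX5392/F_GX2548 = 10^(−(m_GX5392 − m_GX2548)/2.5) = 10^(2.00/2.5) = 10^0.800 = 6.310.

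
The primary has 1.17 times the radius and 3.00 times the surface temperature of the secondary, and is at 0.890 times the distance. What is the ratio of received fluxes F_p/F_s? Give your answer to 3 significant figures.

140

L_p/L_s = (R_p/R_s)²(T_p/T_s)⁴ = (1.17)² × (3.00)⁴ = 110.9.
F_p/F_s = (L_p/L_s)/(d_p/d_s)² = 110.9 / (0.890)² = 140.0.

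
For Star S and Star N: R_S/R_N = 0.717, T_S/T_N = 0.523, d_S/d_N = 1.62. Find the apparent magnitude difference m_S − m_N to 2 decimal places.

4.58

L_S/L_N = (0.717)²(0.523)⁴ = 0.03846.
F_S/F_N = (L_S/L_N)/(d_S/d_N)² = 0.03846/2.624 = 0.01466.
m_S − m_N = −2.5 log₁₀(0.01466) = 4.58.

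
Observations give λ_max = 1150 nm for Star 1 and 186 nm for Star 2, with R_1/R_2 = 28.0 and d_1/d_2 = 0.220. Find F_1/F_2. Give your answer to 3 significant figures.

11.1

Wien's law: T_1/T_2 = λ_2/λ_1 = 186/1150 = 0.1617.
L_1/L_2 = (R_1/R_2)²(T_1/T_2)⁴ = (28.0)²(0.1617)⁴ = 0.5365.
F_1/F_2 = (L_1/L_2)/(d_1/d_2)² = 0.5365/(0.220)² = 11.08.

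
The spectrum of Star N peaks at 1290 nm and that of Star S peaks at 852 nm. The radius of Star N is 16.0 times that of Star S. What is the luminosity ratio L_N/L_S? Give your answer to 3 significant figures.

Wien's law gives T ∝ 1/λ_max, so T_N/T_S = λ_S/λ_N = 852/1290 = 0.6605.
Then L ∝ R²T⁴ gives L_N/L_S = (16.0)² × (0.6605)⁴ = 256.0 × 0.1903 = 48.71.

48.7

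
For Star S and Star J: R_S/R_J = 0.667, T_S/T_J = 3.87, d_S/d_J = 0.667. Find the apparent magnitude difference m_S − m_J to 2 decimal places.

L_S/L_J = (0.667)²(3.87)⁴ = 99.79.
F_S/F_J = (L_S/L_J)/(d_S/d_J)² = 99.79/0.4449 = 224.3.
m_S − m_J = −2.5 log₁₀(224.3) = -5.88.

-5.88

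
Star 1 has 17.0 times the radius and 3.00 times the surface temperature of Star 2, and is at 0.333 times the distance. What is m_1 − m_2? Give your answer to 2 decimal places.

L_1/L_2 = (17.0)²(3.00)⁴ = 2.341×10^4.
F_1/F_2 = (L_1/L_2)/(d_1/d_2)² = 2.341×10^4/0.1109 = 2.111×10^5.
m_1 − m_2 = −2.5 log₁₀(2.111×10^5) = -13.31.

-13.31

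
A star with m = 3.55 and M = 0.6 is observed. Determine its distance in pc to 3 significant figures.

38.9 pc

m − M = 5 log₁₀(d/10 pc)
3.55 − (0.6) = 2.95 = 5 log₁₀(d/10)
d = 10 × 10^(2.95/5) = 10 × 10^0.590 = 38.90 pc.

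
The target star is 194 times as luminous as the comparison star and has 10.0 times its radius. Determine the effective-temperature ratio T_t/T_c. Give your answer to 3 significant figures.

1.18

L ∝ R²T⁴ gives T ∝ (L/R²)^(1/4), so
T_t/T_c = (194 / 10.0²)^(1/4) = (1.940)^(1/4) = 1.180.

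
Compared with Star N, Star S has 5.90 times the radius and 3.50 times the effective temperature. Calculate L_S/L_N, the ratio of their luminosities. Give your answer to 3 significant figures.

From the Stefan–Boltzmann law, L ∝ R²T⁴, so
L_S/L_N = (R_S/R_N)² (T_S/T_N)⁴ = (5.90)² × (3.50)⁴ = 34.81 × 150.1 = 5224.

5.22×10^3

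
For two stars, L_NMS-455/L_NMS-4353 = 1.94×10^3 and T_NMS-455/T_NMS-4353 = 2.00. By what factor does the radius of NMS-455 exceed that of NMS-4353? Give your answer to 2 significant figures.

11

L ∝ R²T⁴ gives R ∝ √L / T², so
R_NMS-455/R_NMS-4353 = √(1.94×10^3) / (2.00)² = 44.05 / 4.000 = 11.01.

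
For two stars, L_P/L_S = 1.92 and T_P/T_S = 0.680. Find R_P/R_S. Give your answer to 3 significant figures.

L ∝ R²T⁴ gives R ∝ √L / T², so
R_P/R_S = √(1.92) / (0.680)² = 1.386 / 0.4624 = 2.997.

3.00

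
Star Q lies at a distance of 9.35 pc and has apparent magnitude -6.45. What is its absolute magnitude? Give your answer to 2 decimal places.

M = m − 5 log₁₀(d/10 pc) = -6.45 − 5 log₁₀(9.35/10)
  = -6.45 − 5 × -0.029 = -6.45 − -0.15 = -6.30.

-6.30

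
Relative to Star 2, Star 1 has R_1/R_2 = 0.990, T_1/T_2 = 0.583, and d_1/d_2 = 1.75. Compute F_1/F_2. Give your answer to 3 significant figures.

L_1/L_2 = (R_1/R_2)²(T_1/T_2)⁴ = (0.990)² × (0.583)⁴ = 0.1132.
F_1/F_2 = (L_1/L_2)/(d_1/d_2)² = 0.1132 / (1.75)² = 0.03697.

0.0370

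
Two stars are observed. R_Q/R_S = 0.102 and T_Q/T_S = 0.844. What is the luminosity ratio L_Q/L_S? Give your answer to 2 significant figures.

0.0053

From the Stefan–Boltzmann law, L ∝ R²T⁴, so
L_Q/L_S = (R_Q/R_S)² (T_Q/T_S)⁴ = (0.102)² × (0.844)⁴ = 0.01040 × 0.5074 = 0.005279.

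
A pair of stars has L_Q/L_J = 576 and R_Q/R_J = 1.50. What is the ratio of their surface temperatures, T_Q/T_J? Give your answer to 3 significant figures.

4.00

L ∝ R²T⁴ gives T ∝ (L/R²)^(1/4), so
T_Q/T_J = (576 / 1.50²)^(1/4) = (256.0)^(1/4) = 4.000.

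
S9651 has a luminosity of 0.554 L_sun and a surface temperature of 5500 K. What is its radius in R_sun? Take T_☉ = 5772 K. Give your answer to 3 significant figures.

R/R_☉ = √(L/L_☉) / (T/T_☉)² = √(0.554) / (0.9529)²
       = 0.7443 / 0.9080 = 0.8198.

0.820 R_sun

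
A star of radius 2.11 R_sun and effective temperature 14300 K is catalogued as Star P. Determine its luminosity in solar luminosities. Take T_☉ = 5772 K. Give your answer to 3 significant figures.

L/L_☉ = (R/R_☉)² (T/T_☉)⁴ = (2.11)² × (14300/5772)⁴
       = 4.452 × (2.477)⁴ = 4.452 × 37.67 = 167.7.

168 solar luminosities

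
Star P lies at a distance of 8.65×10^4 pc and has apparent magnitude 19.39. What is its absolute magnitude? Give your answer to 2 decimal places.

M = m − 5 log₁₀(d/10 pc) = 19.39 − 5 log₁₀(8.65×10^4/10)
  = 19.39 − 5 × 3.937 = 19.39 − 19.69 = -0.30.

-0.30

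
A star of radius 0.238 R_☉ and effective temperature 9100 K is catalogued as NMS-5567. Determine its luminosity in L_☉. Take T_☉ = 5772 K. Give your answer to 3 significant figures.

L/L_☉ = (R/R_☉)² (T/T_☉)⁴ = (0.238)² × (9100/5772)⁴
       = 0.05664 × (1.577)⁴ = 0.05664 × 6.178 = 0.3500.

0.350 L_☉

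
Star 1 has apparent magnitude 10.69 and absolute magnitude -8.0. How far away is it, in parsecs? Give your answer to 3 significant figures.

m − M = 5 log₁₀(d/10 pc)
10.69 − (-8.0) = 18.69 = 5 log₁₀(d/10)
d = 10 × 10^(18.69/5) = 10 × 10^3.738 = 5.470×10^4 pc.

5.47×10^4 pc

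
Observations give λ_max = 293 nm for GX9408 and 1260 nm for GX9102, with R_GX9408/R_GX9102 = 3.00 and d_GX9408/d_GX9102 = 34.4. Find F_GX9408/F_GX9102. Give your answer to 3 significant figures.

Wien's law: T_GX9408/T_GX9102 = λ_GX9102/λ_GX9408 = 1260/293 = 4.300.
L_GX9408/L_GX9102 = (R_GX9408/R_GX9102)²(T_GX9408/T_GX9102)⁴ = (3.00)²(4.300)⁴ = 3078.
F_GX9408/F_GX9102 = (L_GX9408/L_GX9102)/(d_GX9408/d_GX9102)² = 3078/(34.4)² = 2.601.

2.60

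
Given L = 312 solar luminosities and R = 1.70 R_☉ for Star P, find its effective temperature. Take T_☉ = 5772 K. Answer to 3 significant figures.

T/T_☉ = (L/L_☉)^(1/4) / (R/R_☉)^(1/2)
T = 5772 × (312)^(1/4) / √(1.70) = 5772 × 4.203 / 1.304 = 1.861×10^4 K.

1.86×10^4 K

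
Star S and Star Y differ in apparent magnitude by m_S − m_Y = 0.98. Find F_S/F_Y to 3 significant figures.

0.406

F_S/F_Y = 10^(−(m_S − m_Y)/2.5) = 10^(-0.98/2.5) = 10^-0.392 = 0.4055.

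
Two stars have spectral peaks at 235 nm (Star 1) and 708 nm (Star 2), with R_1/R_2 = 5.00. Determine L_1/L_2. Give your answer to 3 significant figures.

Wien's law gives T ∝ 1/λ_max, so T_1/T_2 = λ_2/λ_1 = 708/235 = 3.013.
Then L ∝ R²T⁴ gives L_1/L_2 = (5.00)² × (3.013)⁴ = 25.00 × 82.39 = 2060.

2.06×10^3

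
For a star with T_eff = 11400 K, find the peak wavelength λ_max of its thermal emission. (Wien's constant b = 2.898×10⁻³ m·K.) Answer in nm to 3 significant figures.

λ_max = b/T = 2.898×10⁻³ / 11400 = 2.54×10^-7 m = 254.2 nm.

254 nm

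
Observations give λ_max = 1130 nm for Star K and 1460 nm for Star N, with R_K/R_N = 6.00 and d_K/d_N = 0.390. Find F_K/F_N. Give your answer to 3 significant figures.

Wien's law: T_K/T_N = λ_N/λ_K = 1460/1130 = 1.292.
L_K/L_N = (R_K/R_N)²(T_K/T_N)⁴ = (6.00)²(1.292)⁴ = 100.3.
F_K/F_N = (L_K/L_N)/(d_K/d_N)² = 100.3/(0.390)² = 659.6.

660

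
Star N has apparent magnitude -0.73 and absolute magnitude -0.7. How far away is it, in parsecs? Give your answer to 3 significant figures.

m − M = 5 log₁₀(d/10 pc)
-0.73 − (-0.7) = -0.03 = 5 log₁₀(d/10)
d = 10 × 10^(-0.03/5) = 10 × 10^-0.006 = 9.863 pc.

9.86 pc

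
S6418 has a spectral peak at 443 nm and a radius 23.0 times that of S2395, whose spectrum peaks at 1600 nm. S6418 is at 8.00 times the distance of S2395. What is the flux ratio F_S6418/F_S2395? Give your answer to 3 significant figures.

1.41×10^3

Wien's law: T_S6418/T_S2395 = λ_S2395/λ_S6418 = 1600/443 = 3.612.
L_S6418/L_S2395 = (R_S6418/R_S2395)²(T_S6418/T_S2395)⁴ = (23.0)²(3.612)⁴ = 9.002×10^4.
F_S6418/F_S2395 = (L_S6418/L_S2395)/(d_S6418/d_S2395)² = 9.002×10^4/(8.00)² = 1407.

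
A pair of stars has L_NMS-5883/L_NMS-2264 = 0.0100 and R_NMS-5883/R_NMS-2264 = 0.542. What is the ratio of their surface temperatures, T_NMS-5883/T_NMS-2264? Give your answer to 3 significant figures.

0.430

L ∝ R²T⁴ gives T ∝ (L/R²)^(1/4), so
T_NMS-5883/T_NMS-2264 = (0.0100 / 0.542²)^(1/4) = (0.03404)^(1/4) = 0.4295.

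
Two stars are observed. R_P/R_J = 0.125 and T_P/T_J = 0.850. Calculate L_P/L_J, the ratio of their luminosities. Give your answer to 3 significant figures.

0.00816

From the Stefan–Boltzmann law, L ∝ R²T⁴, so
L_P/L_J = (R_P/R_J)² (T_P/T_J)⁴ = (0.125)² × (0.850)⁴ = 0.01562 × 0.5220 = 0.008156.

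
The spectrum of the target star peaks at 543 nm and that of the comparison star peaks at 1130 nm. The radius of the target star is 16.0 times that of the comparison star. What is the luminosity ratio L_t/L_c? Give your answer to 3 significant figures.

Wien's law gives T ∝ 1/λ_max, so T_t/T_c = λ_c/λ_t = 1130/543 = 2.081.
Then L ∝ R²T⁴ gives L_t/L_c = (16.0)² × (2.081)⁴ = 256.0 × 18.75 = 4801.

4.80×10^3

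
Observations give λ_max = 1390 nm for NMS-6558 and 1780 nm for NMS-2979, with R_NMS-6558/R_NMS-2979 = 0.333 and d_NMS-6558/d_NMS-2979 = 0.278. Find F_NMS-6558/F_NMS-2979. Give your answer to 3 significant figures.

3.86

Wien's law: T_NMS-6558/T_NMS-2979 = λ_NMS-2979/λ_NMS-6558 = 1780/1390 = 1.281.
L_NMS-6558/L_NMS-2979 = (R_NMS-6558/R_NMS-2979)²(T_NMS-6558/T_NMS-2979)⁴ = (0.333)²(1.281)⁴ = 0.2982.
F_NMS-6558/F_NMS-2979 = (L_NMS-6558/L_NMS-2979)/(d_NMS-6558/d_NMS-2979)² = 0.2982/(0.278)² = 3.859.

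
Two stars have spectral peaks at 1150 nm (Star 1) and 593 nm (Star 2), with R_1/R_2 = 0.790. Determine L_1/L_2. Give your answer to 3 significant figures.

Wien's law gives T ∝ 1/λ_max, so T_1/T_2 = λ_2/λ_1 = 593/1150 = 0.5157.
Then L ∝ R²T⁴ gives L_1/L_2 = (0.790)² × (0.5157)⁴ = 0.6241 × 0.07070 = 0.04412.

0.0441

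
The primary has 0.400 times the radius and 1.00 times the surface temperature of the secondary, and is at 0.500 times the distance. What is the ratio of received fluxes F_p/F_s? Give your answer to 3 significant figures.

0.640

L_p/L_s = (R_p/R_s)²(T_p/T_s)⁴ = (0.400)² × (1.00)⁴ = 0.1600.
F_p/F_s = (L_p/L_s)/(d_p/d_s)² = 0.1600 / (0.500)² = 0.6400.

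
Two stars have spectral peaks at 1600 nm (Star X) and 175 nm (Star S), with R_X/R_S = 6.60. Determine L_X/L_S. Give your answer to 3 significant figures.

Wien's law gives T ∝ 1/λ_max, so T_X/T_S = λ_S/λ_X = 175/1600 = 0.1094.
Then L ∝ R²T⁴ gives L_X/L_S = (6.60)² × (0.1094)⁴ = 43.56 × 1.431×10^-4 = 0.006234.

0.00623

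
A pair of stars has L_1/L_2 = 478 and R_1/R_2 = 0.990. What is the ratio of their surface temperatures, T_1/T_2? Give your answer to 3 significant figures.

L ∝ R²T⁴ gives T ∝ (L/R²)^(1/4), so
T_1/T_2 = (478 / 0.990²)^(1/4) = (487.7)^(1/4) = 4.699.

4.70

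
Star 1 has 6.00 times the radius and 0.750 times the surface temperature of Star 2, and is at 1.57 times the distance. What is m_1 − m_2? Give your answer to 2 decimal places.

L_1/L_2 = (6.00)²(0.750)⁴ = 11.39.
F_1/F_2 = (L_1/L_2)/(d_1/d_2)² = 11.39/2.465 = 4.621.
m_1 − m_2 = −2.5 log₁₀(4.621) = -1.66.

-1.66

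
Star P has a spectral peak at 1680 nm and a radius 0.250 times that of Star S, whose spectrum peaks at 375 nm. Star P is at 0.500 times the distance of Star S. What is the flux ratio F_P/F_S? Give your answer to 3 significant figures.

Wien's law: T_P/T_S = λ_S/λ_P = 375/1680 = 0.2232.
L_P/L_S = (R_P/R_S)²(T_P/T_S)⁴ = (0.250)²(0.2232)⁴ = 1.552×10^-4.
F_P/F_S = (L_P/L_S)/(d_P/d_S)² = 1.552×10^-4/(0.500)² = 6.206×10^-4.

6.21×10^-4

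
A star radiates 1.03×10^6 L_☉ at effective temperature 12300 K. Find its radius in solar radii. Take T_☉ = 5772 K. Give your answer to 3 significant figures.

R/R_☉ = √(L/L_☉) / (T/T_☉)² = √(1.03×10^6) / (2.131)²
       = 1015 / 4.541 = 223.5.

223 solar radii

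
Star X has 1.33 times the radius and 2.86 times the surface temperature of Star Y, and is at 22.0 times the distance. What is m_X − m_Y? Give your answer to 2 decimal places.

L_X/L_Y = (1.33)²(2.86)⁴ = 118.3.
F_X/F_Y = (L_X/L_Y)/(d_X/d_Y)² = 118.3/484.0 = 0.2445.
m_X − m_Y = −2.5 log₁₀(0.2445) = 1.53.

1.53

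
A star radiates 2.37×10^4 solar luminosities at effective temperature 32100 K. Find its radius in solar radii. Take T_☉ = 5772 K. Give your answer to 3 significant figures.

4.98 solar radii

R/R_☉ = √(L/L_☉) / (T/T_☉)² = √(2.37×10^4) / (5.561)²
       = 153.9 / 30.93 = 4.978.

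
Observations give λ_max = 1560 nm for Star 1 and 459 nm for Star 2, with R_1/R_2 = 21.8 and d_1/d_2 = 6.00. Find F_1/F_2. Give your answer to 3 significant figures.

Wien's law: T_1/T_2 = λ_2/λ_1 = 459/1560 = 0.2942.
L_1/L_2 = (R_1/R_2)²(T_1/T_2)⁴ = (21.8)²(0.2942)⁴ = 3.562.
F_1/F_2 = (L_1/L_2)/(d_1/d_2)² = 3.562/(6.00)² = 0.09894.

0.0989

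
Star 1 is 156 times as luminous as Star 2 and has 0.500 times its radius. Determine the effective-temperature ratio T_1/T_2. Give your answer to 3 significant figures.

5.00

L ∝ R²T⁴ gives T ∝ (L/R²)^(1/4), so
T_1/T_2 = (156 / 0.500²)^(1/4) = (624.0)^(1/4) = 4.998.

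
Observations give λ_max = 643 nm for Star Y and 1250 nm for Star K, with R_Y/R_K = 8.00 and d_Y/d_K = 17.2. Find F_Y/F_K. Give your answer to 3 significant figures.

3.09

Wien's law: T_Y/T_K = λ_K/λ_Y = 1250/643 = 1.944.
L_Y/L_K = (R_Y/R_K)²(T_Y/T_K)⁴ = (8.00)²(1.944)⁴ = 914.1.
F_Y/F_K = (L_Y/L_K)/(d_Y/d_K)² = 914.1/(17.2)² = 3.090.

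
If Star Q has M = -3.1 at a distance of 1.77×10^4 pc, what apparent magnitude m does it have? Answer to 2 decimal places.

13.14

m = M + 5 log₁₀(d/10 pc) = -3.1 + 5 log₁₀(1.77×10^4/10)
  = -3.1 + 5 × 3.248 = -3.1 + 16.24 = 13.14.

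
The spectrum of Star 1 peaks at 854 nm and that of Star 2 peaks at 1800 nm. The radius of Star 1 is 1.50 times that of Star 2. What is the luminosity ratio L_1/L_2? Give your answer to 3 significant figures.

44.4

Wien's law gives T ∝ 1/λ_max, so T_1/T_2 = λ_2/λ_1 = 1800/854 = 2.108.
Then L ∝ R²T⁴ gives L_1/L_2 = (1.50)² × (2.108)⁴ = 2.250 × 19.74 = 44.41.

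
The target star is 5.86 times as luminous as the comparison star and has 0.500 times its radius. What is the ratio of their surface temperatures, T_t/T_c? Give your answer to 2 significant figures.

2.2

L ∝ R²T⁴ gives T ∝ (L/R²)^(1/4), so
T_t/T_c = (5.86 / 0.500²)^(1/4) = (23.44)^(1/4) = 2.200.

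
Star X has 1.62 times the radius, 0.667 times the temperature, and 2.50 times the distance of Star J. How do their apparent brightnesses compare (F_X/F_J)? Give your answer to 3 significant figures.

0.0831

L_X/L_J = (R_X/R_J)²(T_X/T_J)⁴ = (1.62)² × (0.667)⁴ = 0.5194.
F_X/F_J = (L_X/L_J)/(d_X/d_J)² = 0.5194 / (2.50)² = 0.08311.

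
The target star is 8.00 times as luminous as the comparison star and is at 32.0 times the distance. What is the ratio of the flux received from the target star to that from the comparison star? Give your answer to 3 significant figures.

0.00781

F = L/(4πd²), so F_t/F_c = (L_t/L_c) / (d_t/d_c)²
= 8.00 / (32.0)² = 8.00 / 1024 = 0.007812.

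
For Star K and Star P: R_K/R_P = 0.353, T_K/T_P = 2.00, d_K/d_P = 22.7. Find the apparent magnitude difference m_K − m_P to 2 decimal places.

L_K/L_P = (0.353)²(2.00)⁴ = 1.994.
F_K/F_P = (L_K/L_P)/(d_K/d_P)² = 1.994/515.3 = 0.003869.
m_K − m_P = −2.5 log₁₀(0.003869) = 6.03.

6.03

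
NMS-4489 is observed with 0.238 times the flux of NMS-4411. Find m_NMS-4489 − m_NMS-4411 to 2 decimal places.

m_NMS-4489 − m_NMS-4411 = −2.5 log₁₀(F_NMS-4489/F_NMS-4411) = −2.5 log₁₀(0.238) = −2.5 × (-0.623) = 1.559.

1.56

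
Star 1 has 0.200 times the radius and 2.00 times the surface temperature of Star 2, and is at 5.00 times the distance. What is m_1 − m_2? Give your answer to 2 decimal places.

3.98

L_1/L_2 = (0.200)²(2.00)⁴ = 0.6400.
F_1/F_2 = (L_1/L_2)/(d_1/d_2)² = 0.6400/25.00 = 0.02560.
m_1 − m_2 = −2.5 log₁₀(0.02560) = 3.98.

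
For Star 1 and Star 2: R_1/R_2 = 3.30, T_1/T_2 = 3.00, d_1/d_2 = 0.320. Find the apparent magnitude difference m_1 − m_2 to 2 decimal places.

-9.84

L_1/L_2 = (3.30)²(3.00)⁴ = 882.1.
F_1/F_2 = (L_1/L_2)/(d_1/d_2)² = 882.1/0.1024 = 8614.
m_1 − m_2 = −2.5 log₁₀(8614) = -9.84.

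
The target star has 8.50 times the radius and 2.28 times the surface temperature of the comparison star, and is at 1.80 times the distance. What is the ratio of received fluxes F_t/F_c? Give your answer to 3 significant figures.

603

L_t/L_c = (R_t/R_c)²(T_t/T_c)⁴ = (8.50)² × (2.28)⁴ = 1952.
F_t/F_c = (L_t/L_c)/(d_t/d_c)² = 1952 / (1.80)² = 602.6.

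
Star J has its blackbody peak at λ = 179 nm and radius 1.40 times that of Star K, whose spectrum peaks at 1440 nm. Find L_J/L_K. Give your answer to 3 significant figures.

8.21×10^3

Wien's law gives T ∝ 1/λ_max, so T_J/T_K = λ_K/λ_J = 1440/179 = 8.045.
Then L ∝ R²T⁴ gives L_J/L_K = (1.40)² × (8.045)⁴ = 1.960 × 4188 = 8209.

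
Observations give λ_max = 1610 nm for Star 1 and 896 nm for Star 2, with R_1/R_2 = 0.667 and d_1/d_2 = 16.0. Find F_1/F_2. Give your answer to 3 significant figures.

1.67×10^-4

Wien's law: T_1/T_2 = λ_2/λ_1 = 896/1610 = 0.5565.
L_1/L_2 = (R_1/R_2)²(T_1/T_2)⁴ = (0.667)²(0.5565)⁴ = 0.04268.
F_1/F_2 = (L_1/L_2)/(d_1/d_2)² = 0.04268/(16.0)² = 1.667×10^-4.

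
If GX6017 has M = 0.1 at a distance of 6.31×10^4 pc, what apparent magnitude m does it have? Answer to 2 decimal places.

m = M + 5 log₁₀(d/10 pc) = 0.1 + 5 log₁₀(6.31×10^4/10)
  = 0.1 + 5 × 3.800 = 0.1 + 19.00 = 19.10.

19.10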